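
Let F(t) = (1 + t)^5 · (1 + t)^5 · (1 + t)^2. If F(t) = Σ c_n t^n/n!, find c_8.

The EGF product rule gives c_8 = Σ_{k_1+k_2+k_3=8} C(8; k_1,k_2,k_3) · ∏ g_i(k_i), where (1+t)^5 gives the falling factorial (5)_k; (1+t)^5 gives the falling factorial (5)_k; (1+t)^2 gives the falling factorial (2)_k.
g_1(k) for k = 0…8: 1, 5, 20, 60, 120, 120, 0, 0, 0.
g_2(k) for k = 0…8: 1, 5, 20, 60, 120, 120, 0, 0, 0.
g_3(k) for k = 0…8: 1, 2, 2, 0, 0, 0, 0, 0, 0.
First combine the last two factors: h(k) = Σ_j C(k,j)·g_2(j)·g_3(k−j) for k = 0…8: 1, 7, 42, 210, 840, 2520, 5040, 5040, 0.
c_8 = Σ_k C(8,k)·g_1(k)·h(8−k) = 8·5·5040 + 28·20·5040 + 56·60·2520 + 70·120·840 + 56·120·210 = 201600 + 2822400 + 8467200 + 7056000 + 1411200 = 19958400.

19958400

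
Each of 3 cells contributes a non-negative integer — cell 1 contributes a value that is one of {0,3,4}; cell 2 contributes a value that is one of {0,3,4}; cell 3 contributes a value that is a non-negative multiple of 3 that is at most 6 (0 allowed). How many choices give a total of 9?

The generating function for the choices is (1 + t^3 + t^4)·(1 + t^3 + t^4)·(1 + t^3 + t^6); the count is [t^9].
(1 + t^3 + t^4) has coefficients 1,0,0,1,1 for degrees 0…4.
(1 + t^3 + t^4) has coefficients 1,0,0,1,1,0,0,0,0,0 for degrees 0…9.
Finally multiplying by (1 + t^3 + t^6), the product of all factors after the first has coefficients 1,0,0,2,1,0,2,1,0,1 for degrees 0…9.
[t^9] = 1·1 + 1·2 + 1·0 = 3.

3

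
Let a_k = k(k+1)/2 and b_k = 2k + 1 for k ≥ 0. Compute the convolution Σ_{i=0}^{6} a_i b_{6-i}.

196

This is [x^6] in the product of the two ordinary generating functions.
Σ = 0·13 + 1·11 + 3·9 + 6·7 + 10·5 + 15·3 + 21·1 = 196.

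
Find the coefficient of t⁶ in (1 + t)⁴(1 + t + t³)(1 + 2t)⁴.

(1 + t)⁴ has coefficients 1,4,6,4,1 for degrees 0…4.
(1 + t + t³) has coefficients 1,1,0,1,0,0,0 for degrees 0…6.
Finally multiplying by (1 + 2t)⁴, the product of all factors after the first has coefficients 1,9,32,57,56,40,32 for degrees 0…6.
[t⁶] = 1·32 + 4·40 + 6·56 + 4·57 + 1·32 = 788.

788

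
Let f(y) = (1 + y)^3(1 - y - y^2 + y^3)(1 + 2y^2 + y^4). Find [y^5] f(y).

(1 + y)^3 has coefficients 1,3,3,1 for degrees 0…3.
(1 - y - y^2 + y^3) has coefficients 1,-1,-1,1,0,0 for degrees 0…5.
Finally multiplying by (1 + 2y^2 + y^4), the product of all factors after the first has coefficients 1,-1,1,-1,-1,1 for degrees 0…5.
[y^5] = 1·1 + 3·(-1) + 3·(-1) + 1·1 = -4.

-4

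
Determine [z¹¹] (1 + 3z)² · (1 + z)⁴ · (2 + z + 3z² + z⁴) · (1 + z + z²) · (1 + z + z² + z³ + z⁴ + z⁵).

3257

(1 + 3z)² has coefficients 1,6,9 for degrees 0…2.
(1 + z)⁴ has coefficients 1,4,6,4,1,0,0,0,0,0,0,0 for degrees 0…11.
Multiplying by (2 + z + 3z² + z⁴) gives running coefficients 2,9,19,26,25,17,9,4,1,0,0,0 for degrees 0…11.
Multiplying by (1 + z + z²) gives running coefficients 2,11,30,54,70,68,51,30,14,5,1,0 for degrees 0…11.
Finally multiplying by (1 + z + z² + z³ + z⁴ + z⁵), the product of all factors after the first has coefficients 2,13,43,97,167,235,284,303,287,238,169,101 for degrees 0…11.
[z¹¹] = 1·101 + 6·169 + 9·238 = 3257.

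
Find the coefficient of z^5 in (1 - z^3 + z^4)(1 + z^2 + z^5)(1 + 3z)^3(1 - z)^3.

29

(1 - z^3 + z^4) has coefficients 1,0,0,-1,1 for degrees 0…4.
(1 + z^2 + z^5) has coefficients 1,0,1,0,0,1 for degrees 0…5.
Multiplying by (1 + 3z)^3 gives running coefficients 1,9,28,36,27,28 for degrees 0…5.
Finally multiplying by (1 - z)^3, the product of all factors after the first has coefficients 1,6,4,-22,-6,27 for degrees 0…5.
[z^5] = 1·27 − 1·4 + 1·6 = 29.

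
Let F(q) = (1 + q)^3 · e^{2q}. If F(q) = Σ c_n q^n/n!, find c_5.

992

The EGF product rule gives c_5 = Σ_{k_1+k_2=5} C(5; k_1,k_2) · ∏ g_i(k_i), where (1+q)^3 gives the falling factorial (3)_k; e^{2q} gives (2)^k.
g_1(k) for k = 0…5: 1, 3, 6, 6, 0, 0.
g_2(k) for k = 0…5: 1, 2, 4, 8, 16, 32.
c_5 = Σ_k C(5,k)·g_1(k)·g_2(5−k) = 1·1·32 + 5·3·16 + 10·6·8 + 10·6·4 = 32 + 240 + 480 + 240 = 992.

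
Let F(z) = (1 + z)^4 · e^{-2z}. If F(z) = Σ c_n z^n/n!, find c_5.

The EGF product rule gives c_5 = Σ_{k_1+k_2=5} C(5; k_1,k_2) · ∏ g_i(k_i), where (1+z)^4 gives the falling factorial (4)_k; e^{-2z} gives (-2)^k.
g_1(k) for k = 0…5: 1, 4, 12, 24, 24, 0.
g_2(k) for k = 0…5: 1, -2, 4, -8, 16, -32.
c_5 = Σ_k C(5,k)·g_1(k)·g_2(5−k) = 1·1·(-32) + 5·4·16 + 10·12·(-8) + 10·24·4 + 5·24·(-2) = −32 + 320 − 960 + 960 − 240 = 48.

48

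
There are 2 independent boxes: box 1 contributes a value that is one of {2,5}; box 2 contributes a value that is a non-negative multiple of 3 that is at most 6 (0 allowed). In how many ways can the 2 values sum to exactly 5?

2

The generating function for the choices is (q² + q⁵)·(1 + q³ + q⁶); the count is [q⁵].
(q² + q⁵) has coefficients 0,0,1,0,0,1 for degrees 0…5.
(1 + q³ + q⁶) has coefficients 1,0,0,1,0,0 for degrees 0…5.
[q⁵] = 1·1 + 1·1 = 2.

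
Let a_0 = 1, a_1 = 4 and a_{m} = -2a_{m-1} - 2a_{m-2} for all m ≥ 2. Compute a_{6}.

The ordinary generating function has denominator 1 + 2t + 2t^2.
Iterating the recurrence: a_0,…,a_{6} = 1, 4, -10, 12, -4, -16, 40.

40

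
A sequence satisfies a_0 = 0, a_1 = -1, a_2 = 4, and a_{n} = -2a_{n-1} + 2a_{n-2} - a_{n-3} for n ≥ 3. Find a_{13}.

-338337

The ordinary generating function has denominator 1 + 2t - 2t^2 + t^3.
Iterating the recurrence: a_0,…,a_{13} = 0, -1, 4, -10, 29, -82, 232, -657, 1860, -5266, 14909, -42210, 119504, -338337.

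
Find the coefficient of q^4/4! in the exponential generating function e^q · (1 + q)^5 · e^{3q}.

4536

The EGF product rule gives c_4 = Σ_{k_1+k_2+k_3=4} C(4; k_1,k_2,k_3) · ∏ g_i(k_i), where e^q gives (1)^k; (1+q)^5 gives the falling factorial (5)_k; e^{3q} gives (3)^k.
g_1(k) for k = 0…4: 1, 1, 1, 1, 1.
g_2(k) for k = 0…4: 1, 5, 20, 60, 120.
g_3(k) for k = 0…4: 1, 3, 9, 27, 81.
First combine the last two factors: h(k) = Σ_j C(k,j)·g_2(j)·g_3(k−j) for k = 0…4: 1, 8, 59, 402, 2541.
c_4 = Σ_k C(4,k)·g_1(k)·h(4−k) = 1·1·2541 + 4·1·402 + 6·1·59 + 4·1·8 + 1·1·1 = 2541 + 1608 + 354 + 32 + 1 = 4536.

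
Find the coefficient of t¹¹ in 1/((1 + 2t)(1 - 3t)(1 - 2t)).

316407

Partial fractions give a closed form: a_n = (1/5)·(-2)^n + (9/5)·3^n + (-1)·2^n.
At n = 11: a_11 = 316407.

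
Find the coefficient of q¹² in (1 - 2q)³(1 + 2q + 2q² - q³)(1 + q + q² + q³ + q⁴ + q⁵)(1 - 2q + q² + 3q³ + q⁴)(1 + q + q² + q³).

-72

(1 - 2q)³ has coefficients 1,-6,12,-8 for degrees 0…3.
(1 + 2q + 2q² - q³) has coefficients 1,2,2,-1,0,0,0,0,0,0,0,0,0 for degrees 0…12.
Multiplying by (1 + q + q² + q³ + q⁴ + q⁵) gives running coefficients 1,3,5,4,4,4,3,1,-1,0,0,0,0 for degrees 0…12.
Multiplying by (1 - 2q + q² + 3q³ + q⁴) gives running coefficients 1,1,0,0,11,18,16,15,16,16,5,-2,-1 for degrees 0…12.
Finally multiplying by (1 + q + q² + q³), the product of all factors after the first has coefficients 1,2,2,2,12,29,45,60,65,63,52,35,18 for degrees 0…12.
[q¹²] = 1·18 − 6·35 + 12·52 − 8·63 = -72.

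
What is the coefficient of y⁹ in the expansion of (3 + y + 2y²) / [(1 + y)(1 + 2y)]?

The denominator gives the recurrence a_n = −3a_(n−1) − 2a_(n−2) for n ≥ 3; the numerator fixes a_0 = 3, a_1 = -8, a_2 = 20.
Iterating: 3, -8, 20, -44, 92, -188, 380, -764, 1532, -3068, so a_9 = -3068.

-3068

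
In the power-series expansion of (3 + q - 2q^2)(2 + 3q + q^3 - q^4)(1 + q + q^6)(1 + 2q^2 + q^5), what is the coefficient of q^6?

12

(3 + q - 2q^2) has coefficients 3,1,-2 for degrees 0…2.
(2 + 3q + q^3 - q^4) has coefficients 2,3,0,1,-1,0,0 for degrees 0…6.
Multiplying by (1 + q + q^6) gives running coefficients 2,5,3,1,0,-1,2 for degrees 0…6.
Finally multiplying by (1 + 2q^2 + q^5), the product of all factors after the first has coefficients 2,5,7,11,6,3,7 for degrees 0…6.
[q^6] = 3·7 + 1·3 − 2·6 = 12.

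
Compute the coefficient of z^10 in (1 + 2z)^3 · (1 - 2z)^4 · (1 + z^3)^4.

792

(1 + 2z)^3 has coefficients 1,6,12,8 for degrees 0…3.
(1 - 2z)^4 has coefficients 1,-8,24,-32,16,0,0,0,0,0,0 for degrees 0…10.
Finally multiplying by (1 + z^3)^4, the product of all factors after the first has coefficients 1,-8,24,-28,-16,96,-122,16,144,-188,64 for degrees 0…10.
[z^10] = 1·64 + 6·(-188) + 12·144 + 8·16 = 792.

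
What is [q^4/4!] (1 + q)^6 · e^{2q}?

2248

The EGF product rule gives c_4 = Σ_{k_1+k_2=4} C(4; k_1,k_2) · ∏ g_i(k_i), where (1+q)^6 gives the falling factorial (6)_k; e^{2q} gives (2)^k.
g_1(k) for k = 0…4: 1, 6, 30, 120, 360.
g_2(k) for k = 0…4: 1, 2, 4, 8, 16.
c_4 = Σ_k C(4,k)·g_1(k)·g_2(4−k) = 1·1·16 + 4·6·8 + 6·30·4 + 4·120·2 + 1·360·1 = 16 + 192 + 720 + 960 + 360 = 2248.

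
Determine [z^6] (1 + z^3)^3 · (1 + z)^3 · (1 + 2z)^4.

(1 + z^3)^3 has coefficients 1,0,0,3,0,0,3 for degrees 0…6.
(1 + z)^3 has coefficients 1,3,3,1,0,0,0 for degrees 0…6.
Finally multiplying by (1 + 2z)^4, the product of all factors after the first has coefficients 1,11,51,129,192,168,80 for degrees 0…6.
[z^6] = 1·80 + 3·129 + 3·1 = 470.

470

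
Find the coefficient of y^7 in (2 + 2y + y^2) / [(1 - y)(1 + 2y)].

-105

The denominator gives the recurrence a_n = −a_(n−1) + 2a_(n−2) for n ≥ 3; the numerator fixes a_0 = 2, a_1 = 0, a_2 = 5.
Iterating: 2, 0, 5, -5, 15, -25, 55, -105, so a_7 = -105.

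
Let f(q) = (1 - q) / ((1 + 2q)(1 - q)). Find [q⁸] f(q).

Partial fractions give a closed form: a_n = (1)·(-2)^n.
At n = 8: a_8 = 256.

256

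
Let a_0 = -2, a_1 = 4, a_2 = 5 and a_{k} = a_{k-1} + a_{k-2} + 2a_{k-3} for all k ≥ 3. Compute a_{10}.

1026

The ordinary generating function has denominator 1 - z - z^2 - 2z^3.
Iterating the recurrence: a_0,…,a_{10} = -2, 4, 5, 5, 18, 33, 61, 130, 257, 509, 1026.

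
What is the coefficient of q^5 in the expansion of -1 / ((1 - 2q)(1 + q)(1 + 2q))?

The denominator gives the recurrence a_n = −a_(n−1) + 4a_(n−2) + 4a_(n−3) for n ≥ 3; the numerator fixes a_0 = -1, a_1 = 1, a_2 = -5.
Iterating: -1, 1, -5, 5, -21, 21, so a_5 = 21.

21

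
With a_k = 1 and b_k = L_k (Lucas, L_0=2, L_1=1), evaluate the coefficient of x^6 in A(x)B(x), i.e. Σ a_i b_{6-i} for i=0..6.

This is [x^6] in the product of the two ordinary generating functions.
Σ = 1·18 + 1·11 + 1·7 + 1·4 + 1·3 + 1·1 + 1·2 = 46.

46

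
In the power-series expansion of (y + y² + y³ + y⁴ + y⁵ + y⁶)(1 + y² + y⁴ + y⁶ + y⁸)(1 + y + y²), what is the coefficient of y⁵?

(y + y² + y³ + y⁴ + y⁵ + y⁶) has coefficients 0,1,1,1,1,1 for degrees 0…5.
(1 + y² + y⁴ + y⁶ + y⁸) has coefficients 1,0,1,0,1,0 for degrees 0…5.
Finally multiplying by (1 + y + y²), the product of all factors after the first has coefficients 1,1,2,1,2,1 for degrees 0…5.
[y⁵] = 1·2 + 1·1 + 1·2 + 1·1 + 1·1 = 7.

7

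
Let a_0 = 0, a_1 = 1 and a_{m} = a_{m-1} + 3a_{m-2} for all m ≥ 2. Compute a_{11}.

2683

The ordinary generating function has denominator 1 - y - 3y^2.
Iterating the recurrence: a_0,…,a_{11} = 0, 1, 1, 4, 7, 19, 40, 97, 217, 508, 1159, 2683.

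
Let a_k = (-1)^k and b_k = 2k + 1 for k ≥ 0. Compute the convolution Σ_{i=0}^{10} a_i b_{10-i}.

11

The convolution is the t^10 coefficient of A(t)B(t).
Σ = 1·21 − 1·19 + 1·17 − 1·15 + 1·13 − 1·11 + 1·9 − 1·7 + 1·5 − 1·3 + 1·1 = 11.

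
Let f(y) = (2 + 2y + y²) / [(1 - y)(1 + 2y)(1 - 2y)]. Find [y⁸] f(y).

937

Partial fractions give a closed form: a_n = (-5/3)·1^n + (5/12)·(-2)^n + (13/4)·2^n.
At n = 8: a_8 = 937.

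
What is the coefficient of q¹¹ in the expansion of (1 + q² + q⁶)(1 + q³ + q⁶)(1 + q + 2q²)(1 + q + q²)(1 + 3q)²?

(1 + q² + q⁶) has coefficients 1,0,1,0,0,0,1 for degrees 0…6.
(1 + q³ + q⁶) has coefficients 1,0,0,1,0,0,1,0,0,0,0,0 for degrees 0…11.
Multiplying by (1 + q + 2q²) gives running coefficients 1,1,2,1,1,2,1,1,2,0,0,0 for degrees 0…11.
Multiplying by (1 + q + q²) gives running coefficients 1,2,4,4,4,4,4,4,4,3,2,0 for degrees 0…11.
Finally multiplying by (1 + 3q)², the product of all factors after the first has coefficients 1,8,25,46,64,64,64,64,64,63,56,39 for degrees 0…11.
[q¹¹] = 1·39 + 1·63 + 1·64 = 166.

166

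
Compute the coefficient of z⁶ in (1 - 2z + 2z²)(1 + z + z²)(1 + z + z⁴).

(1 - 2z + 2z²) has coefficients 1,-2,2 for degrees 0…2.
(1 + z + z²) has coefficients 1,1,1,0,0,0,0 for degrees 0…6.
Finally multiplying by (1 + z + z⁴), the product of all factors after the first has coefficients 1,2,2,1,1,1,1 for degrees 0…6.
[z⁶] = 1·1 − 2·1 + 2·1 = 1.

1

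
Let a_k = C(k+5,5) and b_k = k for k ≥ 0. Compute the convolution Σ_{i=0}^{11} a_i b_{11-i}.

Write out a_i and b_{11-i} for i = 0,…,11 and sum the products.
Σ = 1·11 + 6·10 + 21·9 + 56·8 + 126·7 + 252·6 + 462·5 + 792·4 + 1287·3 + 2002·2 + 3003·1 + 4368·0 = 19448.

19448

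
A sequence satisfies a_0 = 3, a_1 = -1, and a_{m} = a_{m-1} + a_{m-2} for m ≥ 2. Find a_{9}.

The ordinary generating function has denominator 1 - y - y^2.
Iterating the recurrence: a_0,…,a_{9} = 3, -1, 2, 1, 3, 4, 7, 11, 18, 29.

29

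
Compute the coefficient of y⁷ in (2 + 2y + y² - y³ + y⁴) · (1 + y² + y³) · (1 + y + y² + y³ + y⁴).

(2 + 2y + y² - y³ + y⁴) has coefficients 2,2,1,-1,1 for degrees 0…4.
(1 + y² + y³) has coefficients 1,0,1,1,0,0,0,0 for degrees 0…7.
Finally multiplying by (1 + y + y² + y³ + y⁴), the product of all factors after the first has coefficients 1,1,2,3,3,2,2,1 for degrees 0…7.
[y⁷] = 2·1 + 2·2 + 1·2 − 1·3 + 1·3 = 8.

8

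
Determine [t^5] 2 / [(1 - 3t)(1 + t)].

364

The denominator gives the recurrence a_n = 2a_(n−1) + 3a_(n−2) for n ≥ 2; the numerator fixes a_0 = 2, a_1 = 4.
Iterating: 2, 4, 14, 40, 122, 364, so a_5 = 364.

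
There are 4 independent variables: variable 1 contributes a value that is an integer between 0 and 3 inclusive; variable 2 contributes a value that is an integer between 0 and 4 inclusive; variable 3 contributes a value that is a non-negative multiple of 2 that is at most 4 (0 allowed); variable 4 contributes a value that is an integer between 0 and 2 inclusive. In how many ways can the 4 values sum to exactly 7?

26

The generating function for the choices is (1 + x + x^2 + x^3)·(1 + x + x^2 + x^3 + x^4)·(1 + x^2 + x^4)·(1 + x + x^2); the count is [x^7].
(1 + x + x^2 + x^3) has coefficients 1,1,1,1 for degrees 0…3.
(1 + x + x^2 + x^3 + x^4) has coefficients 1,1,1,1,1,0,0,0 for degrees 0…7.
Multiplying by (1 + x^2 + x^4) gives running coefficients 1,1,2,2,3,2,2,1 for degrees 0…7.
Finally multiplying by (1 + x + x^2), the product of all factors after the first has coefficients 1,2,4,5,7,7,7,5 for degrees 0…7.
[x^7] = 1·5 + 1·7 + 1·7 + 1·7 = 26.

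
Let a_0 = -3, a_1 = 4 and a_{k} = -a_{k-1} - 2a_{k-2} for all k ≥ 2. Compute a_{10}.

The ordinary generating function has denominator 1 + z + 2z^2.
Iterating the recurrence: a_0,…,a_{10} = -3, 4, 2, -10, 6, 14, -26, -2, 54, -50, -58.

-58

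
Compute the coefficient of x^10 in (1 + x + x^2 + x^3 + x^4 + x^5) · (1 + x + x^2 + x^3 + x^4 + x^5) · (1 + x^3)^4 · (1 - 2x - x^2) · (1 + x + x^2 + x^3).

(1 + x + x^2 + x^3 + x^4 + x^5) has coefficients 1,1,1,1,1,1 for degrees 0…5.
(1 + x + x^2 + x^3 + x^4 + x^5) has coefficients 1,1,1,1,1,1,0,0,0,0,0 for degrees 0…10.
Multiplying by (1 + x^3)^4 gives running coefficients 1,1,1,5,5,5,10,10,10,10,10 for degrees 0…10.
Multiplying by (1 - 2x - x^2) gives running coefficients 1,-1,-2,2,-6,-10,-5,-15,-20,-20,-20 for degrees 0…10.
Finally multiplying by (1 + x + x^2 + x^3), the product of all factors after the first has coefficients 1,0,-2,0,-7,-16,-19,-36,-50,-60,-75 for degrees 0…10.
[x^10] = 1·(-75) + 1·(-60) + 1·(-50) + 1·(-36) + 1·(-19) + 1·(-16) = -256.

-256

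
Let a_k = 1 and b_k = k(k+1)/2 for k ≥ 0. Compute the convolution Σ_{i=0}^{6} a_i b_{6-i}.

56

This is [x^6] in the product of the two ordinary generating functions.
Σ = 1·21 + 1·15 + 1·10 + 1·6 + 1·3 + 1·1 + 1·0 = 56.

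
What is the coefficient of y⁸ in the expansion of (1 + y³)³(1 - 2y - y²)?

-3

(1 + y³)³ has coefficients 1,0,0,3,0,0,3,0,0 for degrees 0…8.
(1 - 2y - y²) has coefficients 1,-2,-1,0,0,0,0,0,0 for degrees 0…8.
[y⁸] = 1·0 + 3·0 + 3·(-1) = -3.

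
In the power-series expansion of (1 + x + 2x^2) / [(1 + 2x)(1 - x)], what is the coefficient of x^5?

The denominator gives the recurrence a_n = −a_(n−1) + 2a_(n−2) for n ≥ 3; the numerator fixes a_0 = 1, a_1 = 0, a_2 = 4.
Iterating: 1, 0, 4, -4, 12, -20, so a_5 = -20.

-20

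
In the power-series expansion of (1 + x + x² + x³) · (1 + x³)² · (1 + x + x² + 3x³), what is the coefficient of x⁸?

(1 + x + x² + x³) has coefficients 1,1,1,1 for degrees 0…3.
(1 + x³)² has coefficients 1,0,0,2,0,0,1,0,0 for degrees 0…8.
Finally multiplying by (1 + x + x² + 3x³), the product of all factors after the first has coefficients 1,1,1,5,2,2,7,1,1 for degrees 0…8.
[x⁸] = 1·1 + 1·1 + 1·7 + 1·2 = 11.

11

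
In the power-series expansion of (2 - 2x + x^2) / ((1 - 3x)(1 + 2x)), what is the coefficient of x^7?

1729

The denominator gives the recurrence a_n = a_(n−1) + 6a_(n−2) for n ≥ 3; the numerator fixes a_0 = 2, a_1 = 0, a_2 = 13.
Iterating: 2, 0, 13, 13, 91, 169, 715, 1729, so a_7 = 1729.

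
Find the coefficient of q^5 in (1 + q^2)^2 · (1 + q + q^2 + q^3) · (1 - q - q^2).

(1 + q^2)^2 has coefficients 1,0,2,0,1 for degrees 0…4.
(1 + q + q^2 + q^3) has coefficients 1,1,1,1,0,0 for degrees 0…5.
Finally multiplying by (1 - q - q^2), the product of all factors after the first has coefficients 1,0,-1,-1,-2,-1 for degrees 0…5.
[q^5] = 1·(-1) + 2·(-1) + 1·0 = -3.

-3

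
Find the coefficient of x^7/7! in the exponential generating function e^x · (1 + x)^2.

57

The EGF product rule gives c_7 = Σ_{k_1+k_2=7} C(7; k_1,k_2) · ∏ g_i(k_i), where e^x gives (1)^k; (1+x)^2 gives the falling factorial (2)_k.
g_1(k) for k = 0…7: 1, 1, 1, 1, 1, 1, 1, 1.
g_2(k) for k = 0…7: 1, 2, 2, 0, 0, 0, 0, 0.
c_7 = Σ_k C(7,k)·g_1(k)·g_2(7−k) = 21·1·2 + 7·1·2 + 1·1·1 = 42 + 14 + 1 = 57.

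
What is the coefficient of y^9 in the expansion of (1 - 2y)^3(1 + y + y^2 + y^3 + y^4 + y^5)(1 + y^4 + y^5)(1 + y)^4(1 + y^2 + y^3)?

(1 - 2y)^3 has coefficients 1,-6,12,-8 for degrees 0…3.
(1 + y + y^2 + y^3 + y^4 + y^5) has coefficients 1,1,1,1,1,1,0,0,0,0 for degrees 0…9.
Multiplying by (1 + y^4 + y^5) gives running coefficients 1,1,1,1,2,3,2,2,2,2 for degrees 0…9.
Multiplying by (1 + y)^4 gives running coefficients 1,5,11,15,17,22,31,37,36,33 for degrees 0…9.
Finally multiplying by (1 + y^2 + y^3), the product of all factors after the first has coefficients 1,5,12,21,33,48,63,76,89,101 for degrees 0…9.
[y^9] = 1·101 − 6·89 + 12·76 − 8·63 = -25.

-25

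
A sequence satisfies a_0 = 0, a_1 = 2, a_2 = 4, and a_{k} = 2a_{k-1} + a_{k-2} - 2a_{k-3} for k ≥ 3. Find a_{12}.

5460

The ordinary generating function has denominator 1 - 2t - t^2 + 2t^3.
Iterating the recurrence: a_0,…,a_{12} = 0, 2, 4, 10, 20, 42, 84, 170, 340, 682, 1364, 2730, 5460.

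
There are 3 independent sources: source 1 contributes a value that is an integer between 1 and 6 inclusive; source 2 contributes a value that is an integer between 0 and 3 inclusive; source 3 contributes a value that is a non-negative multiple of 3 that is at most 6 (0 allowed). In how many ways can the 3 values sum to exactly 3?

The generating function for the choices is (z + z^2 + z^3 + z^4 + z^5 + z^6)·(1 + z + z^2 + z^3)·(1 + z^3 + z^6); the count is [z^3].
(z + z^2 + z^3 + z^4 + z^5 + z^6) has coefficients 0,1,1,1 for degrees 0…3.
(1 + z + z^2 + z^3) has coefficients 1,1,1,1 for degrees 0…3.
Finally multiplying by (1 + z^3 + z^6), the product of all factors after the first has coefficients 1,1,1,2 for degrees 0…3.
[z^3] = 1·1 + 1·1 + 1·1 = 3.

3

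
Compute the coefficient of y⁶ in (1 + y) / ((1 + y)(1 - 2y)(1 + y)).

The denominator gives the recurrence a_n = 3a_(n−2) + 2a_(n−3) for n ≥ 3; the numerator fixes a_0 = 1, a_1 = 1, a_2 = 3.
Iterating: 1, 1, 3, 5, 11, 21, 43, so a_6 = 43.

43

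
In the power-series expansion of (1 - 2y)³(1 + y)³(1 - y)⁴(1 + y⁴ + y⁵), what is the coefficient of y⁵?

33

(1 - 2y)³ has coefficients 1,-6,12,-8 for degrees 0…3.
(1 + y)³ has coefficients 1,3,3,1,0,0 for degrees 0…5.
Multiplying by (1 - y)⁴ gives running coefficients 1,-1,-3,3,3,-3 for degrees 0…5.
Finally multiplying by (1 + y⁴ + y⁵), the product of all factors after the first has coefficients 1,-1,-3,3,4,-3 for degrees 0…5.
[y⁵] = 1·(-3) − 6·4 + 12·3 − 8·(-3) = 33.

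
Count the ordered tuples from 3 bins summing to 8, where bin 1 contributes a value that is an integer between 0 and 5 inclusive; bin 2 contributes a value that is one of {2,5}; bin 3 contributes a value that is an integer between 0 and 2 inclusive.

The generating function for the choices is (1 + y + y^2 + y^3 + y^4 + y^5)·(y^2 + y^5)·(1 + y + y^2); the count is [y^8].
(1 + y + y^2 + y^3 + y^4 + y^5) has coefficients 1,1,1,1,1,1 for degrees 0…5.
(y^2 + y^5) has coefficients 0,0,1,0,0,1,0,0,0 for degrees 0…8.
Finally multiplying by (1 + y + y^2), the product of all factors after the first has coefficients 0,0,1,1,1,1,1,1,0 for degrees 0…8.
[y^8] = 1·0 + 1·1 + 1·1 + 1·1 + 1·1 + 1·1 = 5.

5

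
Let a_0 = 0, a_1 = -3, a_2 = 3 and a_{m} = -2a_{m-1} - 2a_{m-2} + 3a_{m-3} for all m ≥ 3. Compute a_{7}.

The ordinary generating function has denominator 1 + 2y + 2y^2 - 3y^3.
Iterating the recurrence: a_0,…,a_{7} = 0, -3, 3, 0, -15, 39, -48, -27.

-27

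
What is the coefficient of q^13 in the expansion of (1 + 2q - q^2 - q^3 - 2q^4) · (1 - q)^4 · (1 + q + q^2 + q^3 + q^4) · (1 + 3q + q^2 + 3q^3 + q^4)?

(1 + 2q - q^2 - q^3 - 2q^4) has coefficients 1,2,-1,-1,-2 for degrees 0…4.
(1 - q)^4 has coefficients 1,-4,6,-4,1,0,0,0,0,0,0,0,0,0 for degrees 0…13.
Multiplying by (1 + q + q^2 + q^3 + q^4) gives running coefficients 1,-3,3,-1,0,-1,3,-3,1,0,0,0,0,0 for degrees 0…13.
Finally multiplying by (1 + 3q + q^2 + 3q^3 + q^4), the product of all factors after the first has coefficients 1,0,-5,8,-8,4,0,4,-8,8,-5,0,1,0 for degrees 0…13.
[q^13] = 1·0 + 2·1 − 1·0 − 1·(-5) − 2·8 = -9.

-9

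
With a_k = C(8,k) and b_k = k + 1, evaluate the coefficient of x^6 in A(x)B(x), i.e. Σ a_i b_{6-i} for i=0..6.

769

This is [x^6] in the product of the two ordinary generating functions.
Σ = 1·7 + 8·6 + 28·5 + 56·4 + 70·3 + 56·2 + 28·1 = 769.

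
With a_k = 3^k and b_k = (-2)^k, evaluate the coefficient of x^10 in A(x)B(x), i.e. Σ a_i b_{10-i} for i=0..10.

The convolution is the t^10 coefficient of A(t)B(t).
Σ = 1·1024 + 3·(-512) + 9·256 + 27·(-128) + 81·64 + 243·(-32) + 729·16 + 2187·(-8) + 6561·4 + 19683·(-2) + 59049·1 = 35839.

35839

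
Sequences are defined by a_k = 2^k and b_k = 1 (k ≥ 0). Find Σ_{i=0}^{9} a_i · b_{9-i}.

The convolution is the t^9 coefficient of A(t)B(t).
Σ = 1·1 + 2·1 + 4·1 + 8·1 + 16·1 + 32·1 + 64·1 + 128·1 + 256·1 + 512·1 = 1023.

1023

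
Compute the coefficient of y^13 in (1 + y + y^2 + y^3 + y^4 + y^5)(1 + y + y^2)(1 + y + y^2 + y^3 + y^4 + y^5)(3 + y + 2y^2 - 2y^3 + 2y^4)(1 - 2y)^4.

(1 + y + y^2 + y^3 + y^4 + y^5) has coefficients 1,1,1,1,1,1 for degrees 0…5.
(1 + y + y^2) has coefficients 1,1,1,0,0,0,0,0,0,0,0,0,0,0 for degrees 0…13.
Multiplying by (1 + y + y^2 + y^3 + y^4 + y^5) gives running coefficients 1,2,3,3,3,3,2,1,0,0,0,0,0,0 for degrees 0…13.
Multiplying by (3 + y + 2y^2 - 2y^3 + 2y^4) gives running coefficients 3,7,13,14,16,16,15,11,5,4,2,2,0,0 for degrees 0…13.
Finally multiplying by (1 - 2y)^4, the product of all factors after the first has coefficients 3,-17,29,-18,40,-80,31,-13,21,4,-22,98,-16,48 for degrees 0…13.
[y^13] = 1·48 + 1·(-16) + 1·98 + 1·(-22) + 1·4 + 1·21 = 133.

133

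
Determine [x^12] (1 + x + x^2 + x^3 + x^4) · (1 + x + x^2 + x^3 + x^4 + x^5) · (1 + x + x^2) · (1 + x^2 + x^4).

(1 + x + x^2 + x^3 + x^4) has coefficients 1,1,1,1,1 for degrees 0…4.
(1 + x + x^2 + x^3 + x^4 + x^5) has coefficients 1,1,1,1,1,1,0,0,0,0,0,0,0 for degrees 0…12.
Multiplying by (1 + x + x^2) gives running coefficients 1,2,3,3,3,3,2,1,0,0,0,0,0 for degrees 0…12.
Finally multiplying by (1 + x^2 + x^4), the product of all factors after the first has coefficients 1,2,4,5,7,8,8,7,5,4,2,1,0 for degrees 0…12.
[x^12] = 1·0 + 1·1 + 1·2 + 1·4 + 1·5 = 12.

12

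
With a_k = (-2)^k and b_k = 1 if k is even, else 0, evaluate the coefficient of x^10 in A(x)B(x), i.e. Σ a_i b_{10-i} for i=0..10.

1365

The convolution is the x^10 coefficient of A(x)B(x).
Σ = 1·1 − 2·0 + 4·1 − 8·0 + 16·1 − 32·0 + 64·1 − 128·0 + 256·1 − 512·0 + 1024·1 = 1365.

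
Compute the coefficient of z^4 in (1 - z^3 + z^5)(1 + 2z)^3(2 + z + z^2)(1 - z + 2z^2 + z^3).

(1 - z^3 + z^5) has coefficients 1,0,0,-1,0 for degrees 0…4.
(1 + 2z)^3 has coefficients 1,6,12,8,0 for degrees 0…4.
Multiplying by (2 + z + z^2) gives running coefficients 2,13,31,34,20 for degrees 0…4.
Finally multiplying by (1 - z + 2z^2 + z^3), the product of all factors after the first has coefficients 2,11,22,31,61 for degrees 0…4.
[z^4] = 1·61 − 1·11 = 50.

50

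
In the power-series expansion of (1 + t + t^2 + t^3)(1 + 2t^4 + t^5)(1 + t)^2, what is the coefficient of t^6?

11

(1 + t + t^2 + t^3) has coefficients 1,1,1,1 for degrees 0…3.
(1 + 2t^4 + t^5) has coefficients 1,0,0,0,2,1,0 for degrees 0…6.
Finally multiplying by (1 + t)^2, the product of all factors after the first has coefficients 1,2,1,0,2,5,4 for degrees 0…6.
[t^6] = 1·4 + 1·5 + 1·2 + 1·0 = 11.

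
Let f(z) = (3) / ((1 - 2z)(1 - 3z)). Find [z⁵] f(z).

1995

The denominator gives the recurrence a_n = 5a_(n−1) − 6a_(n−2) for n ≥ 2; the numerator fixes a_0 = 3, a_1 = 15.
Iterating: 3, 15, 57, 195, 633, 1995, so a_5 = 1995.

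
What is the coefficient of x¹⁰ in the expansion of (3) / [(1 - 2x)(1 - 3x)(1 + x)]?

Partial fractions give a closed form: a_n = (-4)·2^n + (27/4)·3^n + (1/4)·(-1)^n.
At n = 10: a_10 = 394485.

394485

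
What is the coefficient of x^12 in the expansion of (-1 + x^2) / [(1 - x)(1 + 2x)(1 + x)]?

-4096

Partial fractions give a closed form: a_n = (-1)·(-2)^n.
At n = 12: a_12 = -4096.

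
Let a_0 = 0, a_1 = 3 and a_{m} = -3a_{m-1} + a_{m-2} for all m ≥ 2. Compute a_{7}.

The ordinary generating function has denominator 1 + 3y - y^2.
Iterating the recurrence: a_0,…,a_{7} = 0, 3, -9, 30, -99, 327, -1080, 3567.

3567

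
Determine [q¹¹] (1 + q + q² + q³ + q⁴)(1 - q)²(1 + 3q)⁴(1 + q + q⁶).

(1 + q + q² + q³ + q⁴) has coefficients 1,1,1,1,1 for degrees 0…4.
(1 - q)² has coefficients 1,-2,1,0,0,0,0,0,0,0,0,0 for degrees 0…11.
Multiplying by (1 + 3q)⁴ gives running coefficients 1,10,31,12,-81,-54,81,0,0,0,0,0 for degrees 0…11.
Finally multiplying by (1 + q + q⁶), the product of all factors after the first has coefficients 1,11,41,43,-69,-135,28,91,31,12,-81,-54 for degrees 0…11.
[q¹¹] = 1·(-54) + 1·(-81) + 1·12 + 1·31 + 1·91 = -1.

-1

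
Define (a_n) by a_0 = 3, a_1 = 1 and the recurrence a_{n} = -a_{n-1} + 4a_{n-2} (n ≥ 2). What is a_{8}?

1731

The ordinary generating function has denominator 1 + x - 4x^2.
Iterating the recurrence: a_0,…,a_{8} = 3, 1, 11, -7, 51, -79, 283, -599, 1731.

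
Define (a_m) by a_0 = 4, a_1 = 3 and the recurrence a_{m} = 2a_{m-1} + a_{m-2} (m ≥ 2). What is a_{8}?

The ordinary generating function has denominator 1 - 2x - x^2.
Iterating the recurrence: a_0,…,a_{8} = 4, 3, 10, 23, 56, 135, 326, 787, 1900.

1900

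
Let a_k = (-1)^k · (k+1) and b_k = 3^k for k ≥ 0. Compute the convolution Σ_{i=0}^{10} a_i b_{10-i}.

33218

This is [x^10] in the product of the two ordinary generating functions.
Σ = 1·59049 − 2·19683 + 3·6561 − 4·2187 + 5·729 − 6·243 + 7·81 − 8·27 + 9·9 − 10·3 + 11·1 = 33218.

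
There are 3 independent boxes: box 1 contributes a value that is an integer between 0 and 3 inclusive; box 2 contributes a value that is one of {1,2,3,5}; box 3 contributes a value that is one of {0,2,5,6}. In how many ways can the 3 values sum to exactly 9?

7

The generating function for the choices is (1 + q + q^2 + q^3)·(q + q^2 + q^3 + q^5)·(1 + q^2 + q^5 + q^6); the count is [q^9].
(1 + q + q^2 + q^3) has coefficients 1,1,1,1 for degrees 0…3.
(q + q^2 + q^3 + q^5) has coefficients 0,1,1,1,0,1,0,0,0,0 for degrees 0…9.
Finally multiplying by (1 + q^2 + q^5 + q^6), the product of all factors after the first has coefficients 0,1,1,2,1,2,1,3,2,1 for degrees 0…9.
[q^9] = 1·1 + 1·2 + 1·3 + 1·1 = 7.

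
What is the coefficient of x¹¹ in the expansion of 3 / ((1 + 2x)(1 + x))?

Partial fractions give a closed form: a_n = (6)·(-2)^n + (-3)·(-1)^n.
At n = 11: a_11 = -12285.

-12285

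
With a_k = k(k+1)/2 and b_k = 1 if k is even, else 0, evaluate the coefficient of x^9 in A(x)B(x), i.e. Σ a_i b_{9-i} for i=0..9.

95

Write out a_i and b_{9-i} for i = 0,…,9 and sum the products.
Σ = 0·0 + 1·1 + 3·0 + 6·1 + 10·0 + 15·1 + 21·0 + 28·1 + 36·0 + 45·1 = 95.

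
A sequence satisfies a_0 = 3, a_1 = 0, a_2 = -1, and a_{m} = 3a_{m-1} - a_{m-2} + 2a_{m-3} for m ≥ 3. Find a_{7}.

208

The ordinary generating function has denominator 1 - 3t + t^2 - 2t^3.
Iterating the recurrence: a_0,…,a_{7} = 3, 0, -1, 3, 10, 25, 71, 208.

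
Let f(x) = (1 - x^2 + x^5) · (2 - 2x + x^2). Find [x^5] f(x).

(1 - x^2 + x^5) has coefficients 1,0,-1,0,0,1 for degrees 0…5.
(2 - 2x + x^2) has coefficients 2,-2,1,0,0,0 for degrees 0…5.
[x^5] = 1·0 − 1·0 + 1·2 = 2.

2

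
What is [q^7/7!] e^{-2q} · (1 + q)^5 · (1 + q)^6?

-69120

The EGF product rule gives c_7 = Σ_{k_1+k_2+k_3=7} C(7; k_1,k_2,k_3) · ∏ g_i(k_i), where e^{-2q} gives (-2)^k; (1+q)^5 gives the falling factorial (5)_k; (1+q)^6 gives the falling factorial (6)_k.
g_1(k) for k = 0…7: 1, -2, 4, -8, 16, -32, 64, -128.
g_2(k) for k = 0…7: 1, 5, 20, 60, 120, 120, 0, 0.
g_3(k) for k = 0…7: 1, 6, 30, 120, 360, 720, 720, 0.
First combine the last two factors: h(k) = Σ_j C(k,j)·g_2(j)·g_3(k−j) for k = 0…7: 1, 11, 110, 990, 7920, 55440, 332640, 1663200.
c_7 = Σ_k C(7,k)·g_1(k)·h(7−k) = 1·1·1663200 + 7·(-2)·332640 + 21·4·55440 + 35·(-8)·7920 + 35·16·990 + 21·(-32)·110 + 7·64·11 + 1·(-128)·1 = 1663200 − 4656960 + 4656960 − 2217600 + 554400 − 73920 + 4928 − 128 = -69120.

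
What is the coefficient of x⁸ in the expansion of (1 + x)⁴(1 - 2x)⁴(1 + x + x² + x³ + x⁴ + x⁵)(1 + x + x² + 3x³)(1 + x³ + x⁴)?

-72

(1 + x)⁴ has coefficients 1,4,6,4,1 for degrees 0…4.
(1 - 2x)⁴ has coefficients 1,-8,24,-32,16,0,0,0,0 for degrees 0…8.
Multiplying by (1 + x + x² + x³ + x⁴ + x⁵) gives running coefficients 1,-7,17,-15,1,1,0,8,-16 for degrees 0…8.
Multiplying by (1 + x + x² + 3x³) gives running coefficients 1,-6,11,-2,-18,38,-43,12,-5 for degrees 0…8.
Finally multiplying by (1 + x³ + x⁴), the product of all factors after the first has coefficients 1,-6,11,-1,-23,43,-34,-8,15 for degrees 0…8.
[x⁸] = 1·15 + 4·(-8) + 6·(-34) + 4·43 + 1·(-23) = -72.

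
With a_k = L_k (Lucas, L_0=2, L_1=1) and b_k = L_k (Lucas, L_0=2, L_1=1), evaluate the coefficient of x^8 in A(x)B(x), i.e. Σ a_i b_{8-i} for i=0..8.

491

The convolution is the t^8 coefficient of A(t)B(t).
Σ = 2·47 + 1·29 + 3·18 + 4·11 + 7·7 + 11·4 + 18·3 + 29·1 + 47·2 = 491.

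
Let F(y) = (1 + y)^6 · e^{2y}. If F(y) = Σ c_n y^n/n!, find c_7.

The EGF product rule gives c_7 = Σ_{k_1+k_2=7} C(7; k_1,k_2) · ∏ g_i(k_i), where (1+y)^6 gives the falling factorial (6)_k; e^{2y} gives (2)^k.
g_1(k) for k = 0…7: 1, 6, 30, 120, 360, 720, 720, 0.
g_2(k) for k = 0…7: 1, 2, 4, 8, 16, 32, 64, 128.
c_7 = Σ_k C(7,k)·g_1(k)·g_2(7−k) = 1·1·128 + 7·6·64 + 21·30·32 + 35·120·16 + 35·360·8 + 21·720·4 + 7·720·2 = 128 + 2688 + 20160 + 67200 + 100800 + 60480 + 10080 = 261536.

261536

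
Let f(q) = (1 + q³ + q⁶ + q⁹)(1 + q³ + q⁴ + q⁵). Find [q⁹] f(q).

2

(1 + q³ + q⁶ + q⁹) has coefficients 1,0,0,1,0,0,1,0,0,1 for degrees 0…9.
(1 + q³ + q⁴ + q⁵) has coefficients 1,0,0,1,1,1,0,0,0,0 for degrees 0…9.
[q⁹] = 1·0 + 1·0 + 1·1 + 1·1 = 2.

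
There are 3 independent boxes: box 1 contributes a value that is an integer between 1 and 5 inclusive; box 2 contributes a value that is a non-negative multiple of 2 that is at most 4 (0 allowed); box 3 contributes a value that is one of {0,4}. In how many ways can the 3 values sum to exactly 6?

The generating function for the choices is (x + x^2 + x^3 + x^4 + x^5)·(1 + x^2 + x^4)·(1 + x^4); the count is [x^6].
(x + x^2 + x^3 + x^4 + x^5) has coefficients 0,1,1,1,1,1 for degrees 0…5.
(1 + x^2 + x^4) has coefficients 1,0,1,0,1,0,0 for degrees 0…6.
Finally multiplying by (1 + x^4), the product of all factors after the first has coefficients 1,0,1,0,2,0,1 for degrees 0…6.
[x^6] = 1·0 + 1·2 + 1·0 + 1·1 + 1·0 = 3.

3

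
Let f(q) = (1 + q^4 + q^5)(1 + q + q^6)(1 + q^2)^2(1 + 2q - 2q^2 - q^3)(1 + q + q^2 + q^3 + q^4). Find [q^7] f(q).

13

(1 + q^4 + q^5) has coefficients 1,0,0,0,1,1 for degrees 0…5.
(1 + q + q^6) has coefficients 1,1,0,0,0,0,1,0 for degrees 0…7.
Multiplying by (1 + q^2)^2 gives running coefficients 1,1,2,2,1,1,1,0 for degrees 0…7.
Multiplying by (1 + 2q - 2q^2 - q^3) gives running coefficients 1,3,2,3,0,-3,-1,-1 for degrees 0…7.
Finally multiplying by (1 + q + q^2 + q^3 + q^4), the product of all factors after the first has coefficients 1,4,6,9,9,5,1,-2 for degrees 0…7.
[q^7] = 1·(-2) + 1·9 + 1·6 = 13.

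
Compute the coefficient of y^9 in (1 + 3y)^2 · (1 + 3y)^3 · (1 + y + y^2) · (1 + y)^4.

4968

(1 + 3y)^2 has coefficients 1,6,9 for degrees 0…2.
(1 + 3y)^3 has coefficients 1,9,27,27,0,0,0,0,0,0 for degrees 0…9.
Multiplying by (1 + y + y^2) gives running coefficients 1,10,37,63,54,27,0,0,0,0 for degrees 0…9.
Finally multiplying by (1 + y)^4, the product of all factors after the first has coefficients 1,14,83,275,569,779,721,441,162,27 for degrees 0…9.
[y^9] = 1·27 + 6·162 + 9·441 = 4968.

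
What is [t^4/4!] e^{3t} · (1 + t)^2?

The EGF product rule gives c_4 = Σ_{k_1+k_2=4} C(4; k_1,k_2) · ∏ g_i(k_i), where e^{3t} gives (3)^k; (1+t)^2 gives the falling factorial (2)_k.
g_1(k) for k = 0…4: 1, 3, 9, 27, 81.
g_2(k) for k = 0…4: 1, 2, 2, 0, 0.
c_4 = Σ_k C(4,k)·g_1(k)·g_2(4−k) = 6·9·2 + 4·27·2 + 1·81·1 = 108 + 216 + 81 = 405.

405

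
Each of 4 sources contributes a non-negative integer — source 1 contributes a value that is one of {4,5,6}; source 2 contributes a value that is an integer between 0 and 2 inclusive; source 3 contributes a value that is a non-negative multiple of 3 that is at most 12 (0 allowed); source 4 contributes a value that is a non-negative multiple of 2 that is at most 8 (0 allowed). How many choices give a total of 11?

11

The generating function for the choices is (q⁴ + q⁵ + q⁶)·(1 + q + q²)·(1 + q³ + q⁶ + q⁹ + q¹²)·(1 + q² + q⁴ + q⁶ + q⁸); the count is [q¹¹].
(q⁴ + q⁵ + q⁶) has coefficients 0,0,0,0,1,1,1 for degrees 0…6.
(1 + q + q²) has coefficients 1,1,1,0,0,0,0,0,0,0,0,0 for degrees 0…11.
Multiplying by (1 + q³ + q⁶ + q⁹ + q¹²) gives running coefficients 1,1,1,1,1,1,1,1,1,1,1,1 for degrees 0…11.
Finally multiplying by (1 + q² + q⁴ + q⁶ + q⁸), the product of all factors after the first has coefficients 1,1,2,2,3,3,4,4,5,5,5,5 for degrees 0…11.
[q¹¹] = 1·4 + 1·4 + 1·3 = 11.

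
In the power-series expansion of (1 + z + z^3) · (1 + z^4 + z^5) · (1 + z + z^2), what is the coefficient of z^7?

4

(1 + z + z^3) has coefficients 1,1,0,1 for degrees 0…3.
(1 + z^4 + z^5) has coefficients 1,0,0,0,1,1,0,0 for degrees 0…7.
Finally multiplying by (1 + z + z^2), the product of all factors after the first has coefficients 1,1,1,0,1,2,2,1 for degrees 0…7.
[z^7] = 1·1 + 1·2 + 1·1 = 4.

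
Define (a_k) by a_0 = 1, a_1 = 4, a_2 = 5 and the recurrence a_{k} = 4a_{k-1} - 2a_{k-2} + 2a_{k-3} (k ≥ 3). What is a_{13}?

5560096

The ordinary generating function has denominator 1 - 4q + 2q^2 - 2q^3.
Iterating the recurrence: a_0,…,a_{13} = 1, 4, 5, 14, 54, 198, 712, 2560, 9212, 33152, 119304, 429336, 1545040, 5560096.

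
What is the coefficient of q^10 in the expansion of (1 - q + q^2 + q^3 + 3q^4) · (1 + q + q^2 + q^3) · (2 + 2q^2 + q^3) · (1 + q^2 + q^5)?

31

(1 - q + q^2 + q^3 + 3q^4) has coefficients 1,-1,1,1,3 for degrees 0…4.
(1 + q + q^2 + q^3) has coefficients 1,1,1,1,0,0,0,0,0,0,0 for degrees 0…10.
Multiplying by (2 + 2q^2 + q^3) gives running coefficients 2,2,4,5,3,3,1,0,0,0,0 for degrees 0…10.
Finally multiplying by (1 + q^2 + q^5), the product of all factors after the first has coefficients 2,2,6,7,7,10,6,7,6,3,3 for degrees 0…10.
[q^10] = 1·3 − 1·3 + 1·6 + 1·7 + 3·6 = 31.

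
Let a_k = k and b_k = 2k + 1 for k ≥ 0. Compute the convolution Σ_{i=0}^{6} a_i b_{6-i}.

91

This is [x^6] in the product of the two ordinary generating functions.
Σ = 0·13 + 1·11 + 2·9 + 3·7 + 4·5 + 5·3 + 6·1 = 91.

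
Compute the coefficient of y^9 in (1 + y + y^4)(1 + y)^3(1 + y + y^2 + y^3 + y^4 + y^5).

9

(1 + y + y^4) has coefficients 1,1,0,0,1 for degrees 0…4.
(1 + y)^3 has coefficients 1,3,3,1,0,0,0,0,0,0 for degrees 0…9.
Finally multiplying by (1 + y + y^2 + y^3 + y^4 + y^5), the product of all factors after the first has coefficients 1,4,7,8,8,8,7,4,1,0 for degrees 0…9.
[y^9] = 1·0 + 1·1 + 1·8 = 9.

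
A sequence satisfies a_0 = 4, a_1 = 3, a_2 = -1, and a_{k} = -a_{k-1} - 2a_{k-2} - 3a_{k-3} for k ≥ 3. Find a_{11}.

-428

The ordinary generating function has denominator 1 + z + 2z^2 + 3z^3.
Iterating the recurrence: a_0,…,a_{11} = 4, 3, -1, -17, 10, 27, 4, -88, -1, 165, 101, -428.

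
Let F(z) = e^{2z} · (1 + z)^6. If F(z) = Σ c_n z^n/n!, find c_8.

1081600

The EGF product rule gives c_8 = Σ_{k_1+k_2=8} C(8; k_1,k_2) · ∏ g_i(k_i), where e^{2z} gives (2)^k; (1+z)^6 gives the falling factorial (6)_k.
g_1(k) for k = 0…8: 1, 2, 4, 8, 16, 32, 64, 128, 256.
g_2(k) for k = 0…8: 1, 6, 30, 120, 360, 720, 720, 0, 0.
c_8 = Σ_k C(8,k)·g_1(k)·g_2(8−k) = 28·4·720 + 56·8·720 + 70·16·360 + 56·32·120 + 28·64·30 + 8·128·6 + 1·256·1 = 80640 + 322560 + 403200 + 215040 + 53760 + 6144 + 256 = 1081600.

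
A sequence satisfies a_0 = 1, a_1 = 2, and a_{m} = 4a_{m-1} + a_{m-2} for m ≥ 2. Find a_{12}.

The ordinary generating function has denominator 1 - 4x - x^2.
Iterating the recurrence: a_0,…,a_{12} = 1, 2, 9, 38, 161, 682, 2889, 12238, 51841, 219602, 930249, 3940598, 16692641.

16692641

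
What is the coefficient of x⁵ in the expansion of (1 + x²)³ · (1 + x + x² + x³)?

(1 + x²)³ has coefficients 1,0,3,0,3,0 for degrees 0…5.
(1 + x + x² + x³) has coefficients 1,1,1,1,0,0 for degrees 0…5.
[x⁵] = 1·0 + 3·1 + 3·1 = 6.

6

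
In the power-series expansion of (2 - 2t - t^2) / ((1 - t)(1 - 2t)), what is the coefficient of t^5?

The denominator gives the recurrence a_n = 3a_(n−1) − 2a_(n−2) for n ≥ 3; the numerator fixes a_0 = 2, a_1 = 4, a_2 = 7.
Iterating: 2, 4, 7, 13, 25, 49, so a_5 = 49.

49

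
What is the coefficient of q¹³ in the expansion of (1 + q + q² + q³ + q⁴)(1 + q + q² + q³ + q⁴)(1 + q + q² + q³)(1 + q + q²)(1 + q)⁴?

183

(1 + q + q² + q³ + q⁴) has coefficients 1,1,1,1,1 for degrees 0…4.
(1 + q + q² + q³ + q⁴) has coefficients 1,1,1,1,1,0,0,0,0,0,0,0,0,0 for degrees 0…13.
Multiplying by (1 + q + q² + q³) gives running coefficients 1,2,3,4,4,3,2,1,0,0,0,0,0,0 for degrees 0…13.
Multiplying by (1 + q + q²) gives running coefficients 1,3,6,9,11,11,9,6,3,1,0,0,0,0 for degrees 0…13.
Finally multiplying by (1 + q)⁴, the product of all factors after the first has coefficients 1,7,24,55,96,136,161,161,136,96,55,24,7,1 for degrees 0…13.
[q¹³] = 1·1 + 1·7 + 1·24 + 1·55 + 1·96 = 183.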